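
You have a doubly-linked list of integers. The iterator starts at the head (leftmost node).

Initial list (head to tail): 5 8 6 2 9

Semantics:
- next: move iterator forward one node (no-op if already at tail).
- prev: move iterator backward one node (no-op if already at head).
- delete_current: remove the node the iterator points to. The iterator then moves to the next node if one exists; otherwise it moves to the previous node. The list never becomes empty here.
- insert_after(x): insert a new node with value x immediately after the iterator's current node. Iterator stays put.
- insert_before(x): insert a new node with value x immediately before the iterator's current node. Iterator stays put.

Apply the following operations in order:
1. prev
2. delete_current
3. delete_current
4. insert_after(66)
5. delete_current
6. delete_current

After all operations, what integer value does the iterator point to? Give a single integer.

Answer: 2

Derivation:
After 1 (prev): list=[5, 8, 6, 2, 9] cursor@5
After 2 (delete_current): list=[8, 6, 2, 9] cursor@8
After 3 (delete_current): list=[6, 2, 9] cursor@6
After 4 (insert_after(66)): list=[6, 66, 2, 9] cursor@6
After 5 (delete_current): list=[66, 2, 9] cursor@66
After 6 (delete_current): list=[2, 9] cursor@2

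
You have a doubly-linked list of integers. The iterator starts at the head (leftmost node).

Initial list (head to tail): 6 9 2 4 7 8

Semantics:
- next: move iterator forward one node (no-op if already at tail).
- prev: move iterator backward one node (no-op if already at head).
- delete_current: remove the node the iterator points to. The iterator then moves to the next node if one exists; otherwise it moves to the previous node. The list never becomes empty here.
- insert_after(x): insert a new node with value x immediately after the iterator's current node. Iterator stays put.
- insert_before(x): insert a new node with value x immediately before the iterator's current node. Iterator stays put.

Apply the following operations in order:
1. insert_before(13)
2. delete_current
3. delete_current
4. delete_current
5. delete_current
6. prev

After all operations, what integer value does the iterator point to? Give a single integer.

Answer: 13

Derivation:
After 1 (insert_before(13)): list=[13, 6, 9, 2, 4, 7, 8] cursor@6
After 2 (delete_current): list=[13, 9, 2, 4, 7, 8] cursor@9
After 3 (delete_current): list=[13, 2, 4, 7, 8] cursor@2
After 4 (delete_current): list=[13, 4, 7, 8] cursor@4
After 5 (delete_current): list=[13, 7, 8] cursor@7
After 6 (prev): list=[13, 7, 8] cursor@13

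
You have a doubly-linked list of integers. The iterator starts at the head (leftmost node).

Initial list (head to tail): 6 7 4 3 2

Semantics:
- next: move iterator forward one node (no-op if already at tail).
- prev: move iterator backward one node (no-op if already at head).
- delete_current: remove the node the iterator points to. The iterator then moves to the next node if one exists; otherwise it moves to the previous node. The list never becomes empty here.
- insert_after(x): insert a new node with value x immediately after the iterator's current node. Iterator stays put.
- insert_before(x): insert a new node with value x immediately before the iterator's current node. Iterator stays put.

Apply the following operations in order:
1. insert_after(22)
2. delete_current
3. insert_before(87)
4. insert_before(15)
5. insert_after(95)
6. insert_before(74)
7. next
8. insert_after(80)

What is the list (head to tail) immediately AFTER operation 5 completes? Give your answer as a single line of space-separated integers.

Answer: 87 15 22 95 7 4 3 2

Derivation:
After 1 (insert_after(22)): list=[6, 22, 7, 4, 3, 2] cursor@6
After 2 (delete_current): list=[22, 7, 4, 3, 2] cursor@22
After 3 (insert_before(87)): list=[87, 22, 7, 4, 3, 2] cursor@22
After 4 (insert_before(15)): list=[87, 15, 22, 7, 4, 3, 2] cursor@22
After 5 (insert_after(95)): list=[87, 15, 22, 95, 7, 4, 3, 2] cursor@22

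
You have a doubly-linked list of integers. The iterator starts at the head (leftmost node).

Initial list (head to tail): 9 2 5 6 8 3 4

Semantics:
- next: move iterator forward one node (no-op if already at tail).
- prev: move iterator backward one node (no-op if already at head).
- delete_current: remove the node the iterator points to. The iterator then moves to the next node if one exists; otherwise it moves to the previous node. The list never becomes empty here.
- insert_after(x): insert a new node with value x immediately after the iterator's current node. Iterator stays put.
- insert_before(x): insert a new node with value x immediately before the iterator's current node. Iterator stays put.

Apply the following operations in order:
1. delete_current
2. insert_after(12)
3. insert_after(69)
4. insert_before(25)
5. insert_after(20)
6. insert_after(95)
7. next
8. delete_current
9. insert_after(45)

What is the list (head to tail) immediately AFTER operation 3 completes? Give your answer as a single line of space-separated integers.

After 1 (delete_current): list=[2, 5, 6, 8, 3, 4] cursor@2
After 2 (insert_after(12)): list=[2, 12, 5, 6, 8, 3, 4] cursor@2
After 3 (insert_after(69)): list=[2, 69, 12, 5, 6, 8, 3, 4] cursor@2

Answer: 2 69 12 5 6 8 3 4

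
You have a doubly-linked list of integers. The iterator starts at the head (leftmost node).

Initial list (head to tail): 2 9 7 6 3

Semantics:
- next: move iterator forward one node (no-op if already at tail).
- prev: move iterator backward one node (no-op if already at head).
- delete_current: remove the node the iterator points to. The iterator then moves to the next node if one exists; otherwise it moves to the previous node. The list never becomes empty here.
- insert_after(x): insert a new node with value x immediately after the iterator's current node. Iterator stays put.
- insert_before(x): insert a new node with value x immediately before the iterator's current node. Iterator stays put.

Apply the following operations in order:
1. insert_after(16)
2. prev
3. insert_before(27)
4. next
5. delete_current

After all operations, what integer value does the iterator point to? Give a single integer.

Answer: 9

Derivation:
After 1 (insert_after(16)): list=[2, 16, 9, 7, 6, 3] cursor@2
After 2 (prev): list=[2, 16, 9, 7, 6, 3] cursor@2
After 3 (insert_before(27)): list=[27, 2, 16, 9, 7, 6, 3] cursor@2
After 4 (next): list=[27, 2, 16, 9, 7, 6, 3] cursor@16
After 5 (delete_current): list=[27, 2, 9, 7, 6, 3] cursor@9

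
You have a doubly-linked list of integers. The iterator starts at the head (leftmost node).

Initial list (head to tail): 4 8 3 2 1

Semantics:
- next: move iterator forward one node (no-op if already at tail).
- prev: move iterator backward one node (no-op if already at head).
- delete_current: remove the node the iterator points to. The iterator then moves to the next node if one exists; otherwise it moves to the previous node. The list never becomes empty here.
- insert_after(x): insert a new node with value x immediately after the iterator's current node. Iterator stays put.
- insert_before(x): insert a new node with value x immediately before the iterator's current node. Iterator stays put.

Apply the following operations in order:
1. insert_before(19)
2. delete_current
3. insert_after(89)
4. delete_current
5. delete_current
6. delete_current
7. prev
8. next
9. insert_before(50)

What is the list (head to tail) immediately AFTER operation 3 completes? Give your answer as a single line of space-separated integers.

After 1 (insert_before(19)): list=[19, 4, 8, 3, 2, 1] cursor@4
After 2 (delete_current): list=[19, 8, 3, 2, 1] cursor@8
After 3 (insert_after(89)): list=[19, 8, 89, 3, 2, 1] cursor@8

Answer: 19 8 89 3 2 1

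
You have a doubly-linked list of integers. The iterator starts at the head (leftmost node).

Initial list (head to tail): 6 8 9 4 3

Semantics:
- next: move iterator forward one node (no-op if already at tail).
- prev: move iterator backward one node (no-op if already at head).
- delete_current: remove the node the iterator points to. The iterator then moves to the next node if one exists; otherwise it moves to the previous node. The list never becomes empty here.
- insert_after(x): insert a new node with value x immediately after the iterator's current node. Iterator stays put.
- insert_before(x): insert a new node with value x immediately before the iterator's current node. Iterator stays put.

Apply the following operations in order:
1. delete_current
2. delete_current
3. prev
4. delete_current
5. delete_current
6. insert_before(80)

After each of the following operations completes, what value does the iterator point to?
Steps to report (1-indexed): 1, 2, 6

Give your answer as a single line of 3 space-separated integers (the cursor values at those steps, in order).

Answer: 8 9 3

Derivation:
After 1 (delete_current): list=[8, 9, 4, 3] cursor@8
After 2 (delete_current): list=[9, 4, 3] cursor@9
After 3 (prev): list=[9, 4, 3] cursor@9
After 4 (delete_current): list=[4, 3] cursor@4
After 5 (delete_current): list=[3] cursor@3
After 6 (insert_before(80)): list=[80, 3] cursor@3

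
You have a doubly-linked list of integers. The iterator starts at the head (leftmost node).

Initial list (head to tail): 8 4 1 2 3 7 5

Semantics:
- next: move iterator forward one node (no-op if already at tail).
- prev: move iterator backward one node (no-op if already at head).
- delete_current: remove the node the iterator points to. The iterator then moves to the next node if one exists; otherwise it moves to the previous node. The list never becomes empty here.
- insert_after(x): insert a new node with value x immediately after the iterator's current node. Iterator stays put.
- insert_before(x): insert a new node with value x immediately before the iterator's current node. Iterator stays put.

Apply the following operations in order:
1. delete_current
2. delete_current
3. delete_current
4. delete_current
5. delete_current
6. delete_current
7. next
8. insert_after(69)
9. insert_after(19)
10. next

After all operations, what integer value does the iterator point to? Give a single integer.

After 1 (delete_current): list=[4, 1, 2, 3, 7, 5] cursor@4
After 2 (delete_current): list=[1, 2, 3, 7, 5] cursor@1
After 3 (delete_current): list=[2, 3, 7, 5] cursor@2
After 4 (delete_current): list=[3, 7, 5] cursor@3
After 5 (delete_current): list=[7, 5] cursor@7
After 6 (delete_current): list=[5] cursor@5
After 7 (next): list=[5] cursor@5
After 8 (insert_after(69)): list=[5, 69] cursor@5
After 9 (insert_after(19)): list=[5, 19, 69] cursor@5
After 10 (next): list=[5, 19, 69] cursor@19

Answer: 19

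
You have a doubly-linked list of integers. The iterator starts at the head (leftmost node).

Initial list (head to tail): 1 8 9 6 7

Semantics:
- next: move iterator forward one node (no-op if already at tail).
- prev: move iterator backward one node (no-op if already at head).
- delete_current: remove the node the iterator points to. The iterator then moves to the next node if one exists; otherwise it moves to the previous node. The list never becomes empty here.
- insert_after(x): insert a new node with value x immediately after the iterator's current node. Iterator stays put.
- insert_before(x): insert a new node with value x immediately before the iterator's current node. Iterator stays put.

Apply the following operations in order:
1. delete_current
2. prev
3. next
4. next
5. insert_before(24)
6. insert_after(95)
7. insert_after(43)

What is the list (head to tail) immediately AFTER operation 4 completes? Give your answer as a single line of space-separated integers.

Answer: 8 9 6 7

Derivation:
After 1 (delete_current): list=[8, 9, 6, 7] cursor@8
After 2 (prev): list=[8, 9, 6, 7] cursor@8
After 3 (next): list=[8, 9, 6, 7] cursor@9
After 4 (next): list=[8, 9, 6, 7] cursor@6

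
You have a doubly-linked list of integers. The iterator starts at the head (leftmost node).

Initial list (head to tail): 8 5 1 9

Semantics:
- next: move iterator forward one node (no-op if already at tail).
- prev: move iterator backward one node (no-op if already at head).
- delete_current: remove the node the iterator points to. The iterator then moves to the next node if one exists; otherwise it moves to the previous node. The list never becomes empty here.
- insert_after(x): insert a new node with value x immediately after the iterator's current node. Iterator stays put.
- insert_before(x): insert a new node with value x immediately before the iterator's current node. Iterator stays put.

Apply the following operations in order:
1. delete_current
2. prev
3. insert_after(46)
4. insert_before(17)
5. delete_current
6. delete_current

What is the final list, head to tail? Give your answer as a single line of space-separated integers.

After 1 (delete_current): list=[5, 1, 9] cursor@5
After 2 (prev): list=[5, 1, 9] cursor@5
After 3 (insert_after(46)): list=[5, 46, 1, 9] cursor@5
After 4 (insert_before(17)): list=[17, 5, 46, 1, 9] cursor@5
After 5 (delete_current): list=[17, 46, 1, 9] cursor@46
After 6 (delete_current): list=[17, 1, 9] cursor@1

Answer: 17 1 9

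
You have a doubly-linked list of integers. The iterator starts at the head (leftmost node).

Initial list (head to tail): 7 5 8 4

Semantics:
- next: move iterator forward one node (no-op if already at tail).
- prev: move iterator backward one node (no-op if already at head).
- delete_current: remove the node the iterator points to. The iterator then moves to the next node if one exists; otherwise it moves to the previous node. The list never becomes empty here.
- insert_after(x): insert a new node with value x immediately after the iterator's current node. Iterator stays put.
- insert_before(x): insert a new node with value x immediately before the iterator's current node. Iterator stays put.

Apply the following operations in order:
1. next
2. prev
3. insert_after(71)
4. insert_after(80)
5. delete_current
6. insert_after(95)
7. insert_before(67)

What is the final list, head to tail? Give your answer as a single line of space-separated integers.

After 1 (next): list=[7, 5, 8, 4] cursor@5
After 2 (prev): list=[7, 5, 8, 4] cursor@7
After 3 (insert_after(71)): list=[7, 71, 5, 8, 4] cursor@7
After 4 (insert_after(80)): list=[7, 80, 71, 5, 8, 4] cursor@7
After 5 (delete_current): list=[80, 71, 5, 8, 4] cursor@80
After 6 (insert_after(95)): list=[80, 95, 71, 5, 8, 4] cursor@80
After 7 (insert_before(67)): list=[67, 80, 95, 71, 5, 8, 4] cursor@80

Answer: 67 80 95 71 5 8 4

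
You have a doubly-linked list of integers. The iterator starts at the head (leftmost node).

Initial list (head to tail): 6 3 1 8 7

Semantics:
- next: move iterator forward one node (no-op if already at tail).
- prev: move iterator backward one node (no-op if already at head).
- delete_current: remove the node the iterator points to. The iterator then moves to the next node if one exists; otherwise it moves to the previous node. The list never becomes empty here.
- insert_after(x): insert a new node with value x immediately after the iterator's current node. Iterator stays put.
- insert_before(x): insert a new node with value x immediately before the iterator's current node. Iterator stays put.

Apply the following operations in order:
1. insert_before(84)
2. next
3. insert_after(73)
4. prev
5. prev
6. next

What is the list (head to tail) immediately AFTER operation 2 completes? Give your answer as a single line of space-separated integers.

Answer: 84 6 3 1 8 7

Derivation:
After 1 (insert_before(84)): list=[84, 6, 3, 1, 8, 7] cursor@6
After 2 (next): list=[84, 6, 3, 1, 8, 7] cursor@3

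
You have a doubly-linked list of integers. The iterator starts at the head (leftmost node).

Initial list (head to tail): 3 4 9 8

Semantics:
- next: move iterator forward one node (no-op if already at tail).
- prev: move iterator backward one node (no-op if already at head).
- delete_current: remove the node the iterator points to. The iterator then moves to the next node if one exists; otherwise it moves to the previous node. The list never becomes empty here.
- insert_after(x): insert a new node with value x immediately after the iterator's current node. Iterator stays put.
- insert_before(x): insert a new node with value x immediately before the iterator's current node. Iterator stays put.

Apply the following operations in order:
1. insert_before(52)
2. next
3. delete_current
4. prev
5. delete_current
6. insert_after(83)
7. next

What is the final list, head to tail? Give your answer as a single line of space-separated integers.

After 1 (insert_before(52)): list=[52, 3, 4, 9, 8] cursor@3
After 2 (next): list=[52, 3, 4, 9, 8] cursor@4
After 3 (delete_current): list=[52, 3, 9, 8] cursor@9
After 4 (prev): list=[52, 3, 9, 8] cursor@3
After 5 (delete_current): list=[52, 9, 8] cursor@9
After 6 (insert_after(83)): list=[52, 9, 83, 8] cursor@9
After 7 (next): list=[52, 9, 83, 8] cursor@83

Answer: 52 9 83 8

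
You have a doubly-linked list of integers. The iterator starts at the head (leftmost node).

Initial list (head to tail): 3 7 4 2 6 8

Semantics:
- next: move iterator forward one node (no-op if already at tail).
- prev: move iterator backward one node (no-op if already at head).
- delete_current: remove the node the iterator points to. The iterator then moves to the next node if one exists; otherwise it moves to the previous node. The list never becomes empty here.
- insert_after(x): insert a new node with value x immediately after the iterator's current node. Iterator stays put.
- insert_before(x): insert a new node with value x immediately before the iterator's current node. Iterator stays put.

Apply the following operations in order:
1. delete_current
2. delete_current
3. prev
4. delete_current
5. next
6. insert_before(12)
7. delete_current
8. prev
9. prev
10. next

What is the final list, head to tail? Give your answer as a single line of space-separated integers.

Answer: 2 12 8

Derivation:
After 1 (delete_current): list=[7, 4, 2, 6, 8] cursor@7
After 2 (delete_current): list=[4, 2, 6, 8] cursor@4
After 3 (prev): list=[4, 2, 6, 8] cursor@4
After 4 (delete_current): list=[2, 6, 8] cursor@2
After 5 (next): list=[2, 6, 8] cursor@6
After 6 (insert_before(12)): list=[2, 12, 6, 8] cursor@6
After 7 (delete_current): list=[2, 12, 8] cursor@8
After 8 (prev): list=[2, 12, 8] cursor@12
After 9 (prev): list=[2, 12, 8] cursor@2
After 10 (next): list=[2, 12, 8] cursor@12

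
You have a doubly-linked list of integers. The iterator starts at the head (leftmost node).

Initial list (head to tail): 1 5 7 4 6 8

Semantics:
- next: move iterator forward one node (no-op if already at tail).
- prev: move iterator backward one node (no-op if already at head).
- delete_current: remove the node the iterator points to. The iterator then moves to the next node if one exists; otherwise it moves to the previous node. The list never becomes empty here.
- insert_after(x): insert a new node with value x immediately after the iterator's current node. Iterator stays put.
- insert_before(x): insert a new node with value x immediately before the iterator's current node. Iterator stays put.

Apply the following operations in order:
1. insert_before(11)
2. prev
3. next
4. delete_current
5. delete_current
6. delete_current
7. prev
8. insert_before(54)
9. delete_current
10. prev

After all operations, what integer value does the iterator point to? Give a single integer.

After 1 (insert_before(11)): list=[11, 1, 5, 7, 4, 6, 8] cursor@1
After 2 (prev): list=[11, 1, 5, 7, 4, 6, 8] cursor@11
After 3 (next): list=[11, 1, 5, 7, 4, 6, 8] cursor@1
After 4 (delete_current): list=[11, 5, 7, 4, 6, 8] cursor@5
After 5 (delete_current): list=[11, 7, 4, 6, 8] cursor@7
After 6 (delete_current): list=[11, 4, 6, 8] cursor@4
After 7 (prev): list=[11, 4, 6, 8] cursor@11
After 8 (insert_before(54)): list=[54, 11, 4, 6, 8] cursor@11
After 9 (delete_current): list=[54, 4, 6, 8] cursor@4
After 10 (prev): list=[54, 4, 6, 8] cursor@54

Answer: 54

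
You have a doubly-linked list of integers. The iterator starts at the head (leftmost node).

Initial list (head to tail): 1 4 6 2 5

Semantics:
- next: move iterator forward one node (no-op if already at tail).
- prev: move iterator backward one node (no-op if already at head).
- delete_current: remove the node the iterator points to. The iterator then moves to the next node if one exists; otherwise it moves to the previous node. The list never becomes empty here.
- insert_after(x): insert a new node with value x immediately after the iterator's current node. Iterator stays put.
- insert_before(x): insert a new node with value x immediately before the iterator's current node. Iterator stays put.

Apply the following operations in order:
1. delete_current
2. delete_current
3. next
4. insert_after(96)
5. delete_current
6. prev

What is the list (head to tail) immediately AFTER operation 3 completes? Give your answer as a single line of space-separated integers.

Answer: 6 2 5

Derivation:
After 1 (delete_current): list=[4, 6, 2, 5] cursor@4
After 2 (delete_current): list=[6, 2, 5] cursor@6
After 3 (next): list=[6, 2, 5] cursor@2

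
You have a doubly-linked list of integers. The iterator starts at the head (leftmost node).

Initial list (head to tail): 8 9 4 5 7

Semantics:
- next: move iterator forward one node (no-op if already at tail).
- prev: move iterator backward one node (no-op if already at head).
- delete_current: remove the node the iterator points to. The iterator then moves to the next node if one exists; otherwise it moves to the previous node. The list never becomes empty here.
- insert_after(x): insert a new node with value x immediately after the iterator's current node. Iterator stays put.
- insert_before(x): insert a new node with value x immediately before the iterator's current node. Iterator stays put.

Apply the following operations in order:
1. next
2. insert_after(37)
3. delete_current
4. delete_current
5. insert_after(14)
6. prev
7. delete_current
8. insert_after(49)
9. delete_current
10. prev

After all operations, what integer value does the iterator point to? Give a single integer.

After 1 (next): list=[8, 9, 4, 5, 7] cursor@9
After 2 (insert_after(37)): list=[8, 9, 37, 4, 5, 7] cursor@9
After 3 (delete_current): list=[8, 37, 4, 5, 7] cursor@37
After 4 (delete_current): list=[8, 4, 5, 7] cursor@4
After 5 (insert_after(14)): list=[8, 4, 14, 5, 7] cursor@4
After 6 (prev): list=[8, 4, 14, 5, 7] cursor@8
After 7 (delete_current): list=[4, 14, 5, 7] cursor@4
After 8 (insert_after(49)): list=[4, 49, 14, 5, 7] cursor@4
After 9 (delete_current): list=[49, 14, 5, 7] cursor@49
After 10 (prev): list=[49, 14, 5, 7] cursor@49

Answer: 49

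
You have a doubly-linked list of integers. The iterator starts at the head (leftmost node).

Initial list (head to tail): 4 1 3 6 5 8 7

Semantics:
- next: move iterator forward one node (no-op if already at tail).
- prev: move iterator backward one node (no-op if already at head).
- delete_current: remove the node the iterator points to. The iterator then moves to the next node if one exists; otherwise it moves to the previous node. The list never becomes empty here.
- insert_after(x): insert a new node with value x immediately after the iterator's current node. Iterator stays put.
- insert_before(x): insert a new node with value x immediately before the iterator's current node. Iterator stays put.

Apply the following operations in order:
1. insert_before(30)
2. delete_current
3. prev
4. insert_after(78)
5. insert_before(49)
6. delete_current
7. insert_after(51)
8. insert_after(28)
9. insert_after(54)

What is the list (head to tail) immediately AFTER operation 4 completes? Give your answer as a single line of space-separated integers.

After 1 (insert_before(30)): list=[30, 4, 1, 3, 6, 5, 8, 7] cursor@4
After 2 (delete_current): list=[30, 1, 3, 6, 5, 8, 7] cursor@1
After 3 (prev): list=[30, 1, 3, 6, 5, 8, 7] cursor@30
After 4 (insert_after(78)): list=[30, 78, 1, 3, 6, 5, 8, 7] cursor@30

Answer: 30 78 1 3 6 5 8 7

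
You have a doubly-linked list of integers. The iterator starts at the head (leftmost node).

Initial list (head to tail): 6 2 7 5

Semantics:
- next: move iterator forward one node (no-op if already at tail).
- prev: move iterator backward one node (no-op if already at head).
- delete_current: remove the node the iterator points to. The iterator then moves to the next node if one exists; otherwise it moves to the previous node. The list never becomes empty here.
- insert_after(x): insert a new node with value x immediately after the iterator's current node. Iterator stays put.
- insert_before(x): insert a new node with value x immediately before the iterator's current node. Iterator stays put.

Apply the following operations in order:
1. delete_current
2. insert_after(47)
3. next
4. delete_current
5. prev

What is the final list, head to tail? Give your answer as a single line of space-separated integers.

Answer: 2 7 5

Derivation:
After 1 (delete_current): list=[2, 7, 5] cursor@2
After 2 (insert_after(47)): list=[2, 47, 7, 5] cursor@2
After 3 (next): list=[2, 47, 7, 5] cursor@47
After 4 (delete_current): list=[2, 7, 5] cursor@7
After 5 (prev): list=[2, 7, 5] cursor@2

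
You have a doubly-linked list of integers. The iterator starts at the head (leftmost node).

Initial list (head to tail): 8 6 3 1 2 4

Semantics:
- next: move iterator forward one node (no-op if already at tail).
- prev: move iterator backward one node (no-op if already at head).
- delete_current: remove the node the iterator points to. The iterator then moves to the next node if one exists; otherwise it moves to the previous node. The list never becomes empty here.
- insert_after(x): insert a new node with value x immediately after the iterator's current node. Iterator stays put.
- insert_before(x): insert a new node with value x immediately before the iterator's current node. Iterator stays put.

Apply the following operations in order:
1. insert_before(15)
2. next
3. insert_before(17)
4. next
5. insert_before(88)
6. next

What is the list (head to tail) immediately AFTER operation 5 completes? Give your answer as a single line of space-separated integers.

Answer: 15 8 17 6 88 3 1 2 4

Derivation:
After 1 (insert_before(15)): list=[15, 8, 6, 3, 1, 2, 4] cursor@8
After 2 (next): list=[15, 8, 6, 3, 1, 2, 4] cursor@6
After 3 (insert_before(17)): list=[15, 8, 17, 6, 3, 1, 2, 4] cursor@6
After 4 (next): list=[15, 8, 17, 6, 3, 1, 2, 4] cursor@3
After 5 (insert_before(88)): list=[15, 8, 17, 6, 88, 3, 1, 2, 4] cursor@3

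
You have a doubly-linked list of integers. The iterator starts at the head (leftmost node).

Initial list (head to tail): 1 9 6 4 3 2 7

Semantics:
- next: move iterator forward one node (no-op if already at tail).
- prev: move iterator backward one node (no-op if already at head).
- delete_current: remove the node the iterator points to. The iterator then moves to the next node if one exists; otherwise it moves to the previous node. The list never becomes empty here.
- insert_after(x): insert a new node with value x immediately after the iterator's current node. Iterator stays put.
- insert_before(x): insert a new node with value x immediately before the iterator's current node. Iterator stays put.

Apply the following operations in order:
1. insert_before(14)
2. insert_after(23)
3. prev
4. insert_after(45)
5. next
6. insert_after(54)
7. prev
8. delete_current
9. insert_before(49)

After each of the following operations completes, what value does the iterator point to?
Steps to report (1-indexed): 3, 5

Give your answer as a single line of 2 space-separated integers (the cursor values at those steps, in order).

After 1 (insert_before(14)): list=[14, 1, 9, 6, 4, 3, 2, 7] cursor@1
After 2 (insert_after(23)): list=[14, 1, 23, 9, 6, 4, 3, 2, 7] cursor@1
After 3 (prev): list=[14, 1, 23, 9, 6, 4, 3, 2, 7] cursor@14
After 4 (insert_after(45)): list=[14, 45, 1, 23, 9, 6, 4, 3, 2, 7] cursor@14
After 5 (next): list=[14, 45, 1, 23, 9, 6, 4, 3, 2, 7] cursor@45
After 6 (insert_after(54)): list=[14, 45, 54, 1, 23, 9, 6, 4, 3, 2, 7] cursor@45
After 7 (prev): list=[14, 45, 54, 1, 23, 9, 6, 4, 3, 2, 7] cursor@14
After 8 (delete_current): list=[45, 54, 1, 23, 9, 6, 4, 3, 2, 7] cursor@45
After 9 (insert_before(49)): list=[49, 45, 54, 1, 23, 9, 6, 4, 3, 2, 7] cursor@45

Answer: 14 45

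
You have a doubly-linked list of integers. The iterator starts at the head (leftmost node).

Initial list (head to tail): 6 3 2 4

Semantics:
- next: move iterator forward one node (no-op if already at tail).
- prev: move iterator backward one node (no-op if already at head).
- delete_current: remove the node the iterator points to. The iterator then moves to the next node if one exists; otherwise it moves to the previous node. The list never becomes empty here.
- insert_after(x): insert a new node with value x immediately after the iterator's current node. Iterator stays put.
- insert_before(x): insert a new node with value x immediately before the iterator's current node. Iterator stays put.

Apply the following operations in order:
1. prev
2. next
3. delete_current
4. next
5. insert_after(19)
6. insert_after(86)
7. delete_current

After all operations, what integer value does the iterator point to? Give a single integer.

Answer: 86

Derivation:
After 1 (prev): list=[6, 3, 2, 4] cursor@6
After 2 (next): list=[6, 3, 2, 4] cursor@3
After 3 (delete_current): list=[6, 2, 4] cursor@2
After 4 (next): list=[6, 2, 4] cursor@4
After 5 (insert_after(19)): list=[6, 2, 4, 19] cursor@4
After 6 (insert_after(86)): list=[6, 2, 4, 86, 19] cursor@4
After 7 (delete_current): list=[6, 2, 86, 19] cursor@86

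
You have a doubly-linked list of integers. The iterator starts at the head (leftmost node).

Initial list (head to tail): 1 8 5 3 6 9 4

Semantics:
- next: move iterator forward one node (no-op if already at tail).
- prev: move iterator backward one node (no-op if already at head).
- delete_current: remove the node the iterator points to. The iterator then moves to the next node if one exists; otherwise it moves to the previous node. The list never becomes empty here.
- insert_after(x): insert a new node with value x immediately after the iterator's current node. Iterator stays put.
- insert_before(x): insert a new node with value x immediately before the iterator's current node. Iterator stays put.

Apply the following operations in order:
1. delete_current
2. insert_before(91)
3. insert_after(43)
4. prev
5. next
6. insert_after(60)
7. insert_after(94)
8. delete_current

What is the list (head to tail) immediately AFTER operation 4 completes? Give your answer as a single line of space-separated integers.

Answer: 91 8 43 5 3 6 9 4

Derivation:
After 1 (delete_current): list=[8, 5, 3, 6, 9, 4] cursor@8
After 2 (insert_before(91)): list=[91, 8, 5, 3, 6, 9, 4] cursor@8
After 3 (insert_after(43)): list=[91, 8, 43, 5, 3, 6, 9, 4] cursor@8
After 4 (prev): list=[91, 8, 43, 5, 3, 6, 9, 4] cursor@91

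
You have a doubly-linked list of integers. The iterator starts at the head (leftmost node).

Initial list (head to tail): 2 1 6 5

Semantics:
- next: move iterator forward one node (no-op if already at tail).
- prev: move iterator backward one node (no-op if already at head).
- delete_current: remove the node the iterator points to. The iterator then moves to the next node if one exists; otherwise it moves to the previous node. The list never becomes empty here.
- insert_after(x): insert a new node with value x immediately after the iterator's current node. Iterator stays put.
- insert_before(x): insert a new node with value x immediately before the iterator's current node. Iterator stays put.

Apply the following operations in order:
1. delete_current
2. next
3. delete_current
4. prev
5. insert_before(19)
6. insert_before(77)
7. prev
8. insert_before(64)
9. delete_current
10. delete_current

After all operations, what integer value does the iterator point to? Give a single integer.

Answer: 5

Derivation:
After 1 (delete_current): list=[1, 6, 5] cursor@1
After 2 (next): list=[1, 6, 5] cursor@6
After 3 (delete_current): list=[1, 5] cursor@5
After 4 (prev): list=[1, 5] cursor@1
After 5 (insert_before(19)): list=[19, 1, 5] cursor@1
After 6 (insert_before(77)): list=[19, 77, 1, 5] cursor@1
After 7 (prev): list=[19, 77, 1, 5] cursor@77
After 8 (insert_before(64)): list=[19, 64, 77, 1, 5] cursor@77
After 9 (delete_current): list=[19, 64, 1, 5] cursor@1
After 10 (delete_current): list=[19, 64, 5] cursor@5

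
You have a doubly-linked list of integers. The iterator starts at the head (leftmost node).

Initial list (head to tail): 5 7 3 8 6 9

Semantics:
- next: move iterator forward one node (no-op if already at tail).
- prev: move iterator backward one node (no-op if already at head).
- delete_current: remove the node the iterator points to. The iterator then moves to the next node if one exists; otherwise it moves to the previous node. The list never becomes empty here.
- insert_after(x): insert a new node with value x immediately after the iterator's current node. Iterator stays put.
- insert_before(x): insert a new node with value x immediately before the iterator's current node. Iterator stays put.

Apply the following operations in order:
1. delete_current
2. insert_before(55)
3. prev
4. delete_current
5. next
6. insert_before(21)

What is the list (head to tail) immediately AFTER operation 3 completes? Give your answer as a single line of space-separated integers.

Answer: 55 7 3 8 6 9

Derivation:
After 1 (delete_current): list=[7, 3, 8, 6, 9] cursor@7
After 2 (insert_before(55)): list=[55, 7, 3, 8, 6, 9] cursor@7
After 3 (prev): list=[55, 7, 3, 8, 6, 9] cursor@55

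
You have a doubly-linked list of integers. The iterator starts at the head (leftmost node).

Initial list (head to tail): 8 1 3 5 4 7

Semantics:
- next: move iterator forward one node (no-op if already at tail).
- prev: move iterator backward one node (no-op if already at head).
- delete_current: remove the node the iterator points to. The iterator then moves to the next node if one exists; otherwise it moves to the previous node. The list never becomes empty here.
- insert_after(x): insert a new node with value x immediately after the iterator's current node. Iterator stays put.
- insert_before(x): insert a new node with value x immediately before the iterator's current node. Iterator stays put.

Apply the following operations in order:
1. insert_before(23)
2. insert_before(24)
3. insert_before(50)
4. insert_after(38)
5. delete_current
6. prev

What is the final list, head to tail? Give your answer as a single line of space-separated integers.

Answer: 23 24 50 38 1 3 5 4 7

Derivation:
After 1 (insert_before(23)): list=[23, 8, 1, 3, 5, 4, 7] cursor@8
After 2 (insert_before(24)): list=[23, 24, 8, 1, 3, 5, 4, 7] cursor@8
After 3 (insert_before(50)): list=[23, 24, 50, 8, 1, 3, 5, 4, 7] cursor@8
After 4 (insert_after(38)): list=[23, 24, 50, 8, 38, 1, 3, 5, 4, 7] cursor@8
After 5 (delete_current): list=[23, 24, 50, 38, 1, 3, 5, 4, 7] cursor@38
After 6 (prev): list=[23, 24, 50, 38, 1, 3, 5, 4, 7] cursor@50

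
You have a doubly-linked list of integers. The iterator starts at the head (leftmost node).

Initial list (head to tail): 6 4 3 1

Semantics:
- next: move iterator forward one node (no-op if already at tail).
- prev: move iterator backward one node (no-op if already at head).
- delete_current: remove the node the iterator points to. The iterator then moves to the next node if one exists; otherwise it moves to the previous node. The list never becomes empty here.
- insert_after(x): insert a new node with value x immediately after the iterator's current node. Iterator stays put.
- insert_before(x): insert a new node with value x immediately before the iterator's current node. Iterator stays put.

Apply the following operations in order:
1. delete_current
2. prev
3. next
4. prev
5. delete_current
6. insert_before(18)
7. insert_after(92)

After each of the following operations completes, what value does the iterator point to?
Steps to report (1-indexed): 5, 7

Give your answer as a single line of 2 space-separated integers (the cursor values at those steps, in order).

Answer: 3 3

Derivation:
After 1 (delete_current): list=[4, 3, 1] cursor@4
After 2 (prev): list=[4, 3, 1] cursor@4
After 3 (next): list=[4, 3, 1] cursor@3
After 4 (prev): list=[4, 3, 1] cursor@4
After 5 (delete_current): list=[3, 1] cursor@3
After 6 (insert_before(18)): list=[18, 3, 1] cursor@3
After 7 (insert_after(92)): list=[18, 3, 92, 1] cursor@3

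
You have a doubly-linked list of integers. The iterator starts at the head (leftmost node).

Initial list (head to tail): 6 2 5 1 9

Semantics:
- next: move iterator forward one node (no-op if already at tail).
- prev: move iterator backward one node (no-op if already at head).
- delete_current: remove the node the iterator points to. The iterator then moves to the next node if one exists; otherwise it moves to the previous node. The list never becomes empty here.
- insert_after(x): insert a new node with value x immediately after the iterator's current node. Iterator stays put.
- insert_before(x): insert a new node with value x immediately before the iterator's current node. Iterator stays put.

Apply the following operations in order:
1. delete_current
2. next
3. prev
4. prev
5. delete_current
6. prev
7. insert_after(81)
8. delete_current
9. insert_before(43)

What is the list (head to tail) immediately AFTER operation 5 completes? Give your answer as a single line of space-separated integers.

Answer: 5 1 9

Derivation:
After 1 (delete_current): list=[2, 5, 1, 9] cursor@2
After 2 (next): list=[2, 5, 1, 9] cursor@5
After 3 (prev): list=[2, 5, 1, 9] cursor@2
After 4 (prev): list=[2, 5, 1, 9] cursor@2
After 5 (delete_current): list=[5, 1, 9] cursor@5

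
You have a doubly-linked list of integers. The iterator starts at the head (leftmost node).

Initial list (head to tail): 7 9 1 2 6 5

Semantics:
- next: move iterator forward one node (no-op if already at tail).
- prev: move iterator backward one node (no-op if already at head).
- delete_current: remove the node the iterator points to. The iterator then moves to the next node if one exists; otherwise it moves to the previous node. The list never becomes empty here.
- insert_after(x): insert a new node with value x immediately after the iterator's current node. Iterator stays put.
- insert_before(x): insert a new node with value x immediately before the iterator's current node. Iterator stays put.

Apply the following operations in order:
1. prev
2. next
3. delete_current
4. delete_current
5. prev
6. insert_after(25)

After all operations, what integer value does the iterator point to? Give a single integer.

Answer: 7

Derivation:
After 1 (prev): list=[7, 9, 1, 2, 6, 5] cursor@7
After 2 (next): list=[7, 9, 1, 2, 6, 5] cursor@9
After 3 (delete_current): list=[7, 1, 2, 6, 5] cursor@1
After 4 (delete_current): list=[7, 2, 6, 5] cursor@2
After 5 (prev): list=[7, 2, 6, 5] cursor@7
After 6 (insert_after(25)): list=[7, 25, 2, 6, 5] cursor@7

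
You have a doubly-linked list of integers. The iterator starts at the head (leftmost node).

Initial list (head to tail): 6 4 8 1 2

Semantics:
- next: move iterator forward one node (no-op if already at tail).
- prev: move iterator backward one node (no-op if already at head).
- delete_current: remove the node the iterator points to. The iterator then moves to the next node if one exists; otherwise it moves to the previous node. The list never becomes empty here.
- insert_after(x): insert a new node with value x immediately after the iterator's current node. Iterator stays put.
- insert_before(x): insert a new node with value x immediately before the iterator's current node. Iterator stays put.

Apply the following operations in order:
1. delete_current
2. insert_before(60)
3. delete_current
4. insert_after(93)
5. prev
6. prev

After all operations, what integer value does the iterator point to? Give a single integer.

After 1 (delete_current): list=[4, 8, 1, 2] cursor@4
After 2 (insert_before(60)): list=[60, 4, 8, 1, 2] cursor@4
After 3 (delete_current): list=[60, 8, 1, 2] cursor@8
After 4 (insert_after(93)): list=[60, 8, 93, 1, 2] cursor@8
After 5 (prev): list=[60, 8, 93, 1, 2] cursor@60
After 6 (prev): list=[60, 8, 93, 1, 2] cursor@60

Answer: 60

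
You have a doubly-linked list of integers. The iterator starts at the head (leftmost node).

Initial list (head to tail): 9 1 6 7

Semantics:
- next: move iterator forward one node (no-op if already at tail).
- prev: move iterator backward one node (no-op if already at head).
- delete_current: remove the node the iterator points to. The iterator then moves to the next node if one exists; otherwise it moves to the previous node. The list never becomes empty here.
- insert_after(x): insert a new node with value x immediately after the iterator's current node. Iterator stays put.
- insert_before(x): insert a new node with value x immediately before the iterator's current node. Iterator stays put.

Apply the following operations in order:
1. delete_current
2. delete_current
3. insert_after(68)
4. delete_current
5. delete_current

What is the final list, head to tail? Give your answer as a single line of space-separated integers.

Answer: 7

Derivation:
After 1 (delete_current): list=[1, 6, 7] cursor@1
After 2 (delete_current): list=[6, 7] cursor@6
After 3 (insert_after(68)): list=[6, 68, 7] cursor@6
After 4 (delete_current): list=[68, 7] cursor@68
After 5 (delete_current): list=[7] cursor@7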